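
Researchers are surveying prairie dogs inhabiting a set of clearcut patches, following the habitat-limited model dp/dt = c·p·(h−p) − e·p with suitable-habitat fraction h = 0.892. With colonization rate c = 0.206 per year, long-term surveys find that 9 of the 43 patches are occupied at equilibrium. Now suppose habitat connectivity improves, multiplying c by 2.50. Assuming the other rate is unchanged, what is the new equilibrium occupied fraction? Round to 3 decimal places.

Observed p* = 9/43 = 0.20930.
Balance c(h−p*) = e gives e = 0.206×(0.892 − 0.20930) = 0.14064.
New p* = 0.892 − e/c = 0.892 − 0.14064/0.51500 = 0.61891.

0.619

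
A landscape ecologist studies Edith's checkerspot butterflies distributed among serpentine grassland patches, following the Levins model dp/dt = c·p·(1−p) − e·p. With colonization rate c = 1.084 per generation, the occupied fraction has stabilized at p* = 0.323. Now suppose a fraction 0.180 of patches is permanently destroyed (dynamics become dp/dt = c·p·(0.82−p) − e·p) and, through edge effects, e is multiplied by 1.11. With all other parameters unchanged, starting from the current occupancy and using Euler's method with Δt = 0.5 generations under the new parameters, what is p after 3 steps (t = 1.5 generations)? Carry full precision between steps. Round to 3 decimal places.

0.223

Balance c(1−p*) = e gives e = 1.084×(1 − 0.32300) = 0.73387.
Starting from p₀ = 0.32300; update p ← p + (dp/dt)·Δt with the new parameters.
p: 0.32300 → 0.27845  (Δp = -0.04455)
p: 0.27845 → 0.24677  (Δp = -0.03168)
p: 0.24677 → 0.22293  (Δp = -0.02384)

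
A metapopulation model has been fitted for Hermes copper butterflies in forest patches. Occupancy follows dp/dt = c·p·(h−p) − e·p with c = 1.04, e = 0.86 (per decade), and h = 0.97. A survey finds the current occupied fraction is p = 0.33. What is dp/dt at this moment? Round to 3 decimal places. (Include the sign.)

Colonization term: c·p·(h−p) = 1.04×0.33×0.6400 = 0.21965.
Extinction term: e·p = 0.28380.
dp/dt = 0.21965 − 0.28380 = -0.06415.

-0.064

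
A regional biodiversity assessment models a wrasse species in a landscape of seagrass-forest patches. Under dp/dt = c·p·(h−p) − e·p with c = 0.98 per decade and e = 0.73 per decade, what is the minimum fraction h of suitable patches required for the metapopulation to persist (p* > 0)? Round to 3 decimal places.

0.745

p* = h − e/c is positive only when h > e/c.
h_min = e/c = 0.73/0.98 = 0.7449.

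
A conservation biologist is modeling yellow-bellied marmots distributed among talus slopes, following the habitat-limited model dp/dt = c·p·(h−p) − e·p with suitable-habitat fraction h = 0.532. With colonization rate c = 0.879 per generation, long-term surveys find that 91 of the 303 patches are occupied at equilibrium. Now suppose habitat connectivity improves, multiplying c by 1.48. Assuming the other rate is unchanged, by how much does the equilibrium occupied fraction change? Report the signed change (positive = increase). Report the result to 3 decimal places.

Observed p* = 91/303 = 0.30033.
Balance c(h−p*) = e gives e = 0.879×(0.532 − 0.30033) = 0.20364.
New p* = 0.532 − e/c = 0.532 − 0.20364/1.30092 = 0.37546.
Δp* = 0.37546 − 0.30033 = +0.07513.

0.075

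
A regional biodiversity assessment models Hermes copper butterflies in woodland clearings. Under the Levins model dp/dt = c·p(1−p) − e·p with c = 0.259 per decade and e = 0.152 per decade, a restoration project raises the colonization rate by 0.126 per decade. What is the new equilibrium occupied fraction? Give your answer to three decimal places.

0.605

Before: p* = 1 − 0.152/0.259 = 0.4131.
After the change, c = 0.385, e = 0.152, so p* = 1 − 0.152/0.385 = 0.6052.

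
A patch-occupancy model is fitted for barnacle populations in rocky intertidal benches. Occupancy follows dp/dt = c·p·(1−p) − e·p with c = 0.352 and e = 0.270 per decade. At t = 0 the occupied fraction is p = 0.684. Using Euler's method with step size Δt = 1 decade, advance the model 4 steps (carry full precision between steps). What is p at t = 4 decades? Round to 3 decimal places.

Update rule: p ← p + [c·p·(1−p) − e·p]·Δt with Δt = 1.
p: 0.68400 → 0.57540  (Δp = -0.10860)
p: 0.57540 → 0.50604  (Δp = -0.06936)
p: 0.50604 → 0.45740  (Δp = -0.04864)
p: 0.45740 → 0.42126  (Δp = -0.03614)

0.421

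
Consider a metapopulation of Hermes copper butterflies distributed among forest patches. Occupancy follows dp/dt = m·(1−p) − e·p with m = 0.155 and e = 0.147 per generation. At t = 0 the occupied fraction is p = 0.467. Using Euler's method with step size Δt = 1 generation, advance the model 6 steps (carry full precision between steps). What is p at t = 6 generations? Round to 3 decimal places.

Update rule: p ← p + [m·(1−p) − e·p]·Δt with Δt = 1.
  1  |  dp/dt·Δt = +0.013966  |  p_1 = 0.480966
  2  |  dp/dt·Δt = +0.009748  |  p_2 = 0.490714
  3  |  dp/dt·Δt = +0.006804  |  p_3 = 0.497519
  4  |  dp/dt·Δt = +0.004749  |  p_4 = 0.502268
  5  |  dp/dt·Δt = +0.003315  |  p_5 = 0.505583
  6  |  dp/dt·Δt = +0.002314  |  p_6 = 0.507897

0.508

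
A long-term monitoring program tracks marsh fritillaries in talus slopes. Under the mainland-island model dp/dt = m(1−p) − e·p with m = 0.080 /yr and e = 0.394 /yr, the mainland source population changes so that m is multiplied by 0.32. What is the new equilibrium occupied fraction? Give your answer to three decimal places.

0.061

Before: p* = 0.080/(0.080+0.394) = 0.1688.
After: m = 0.0256, e = 0.394; p* = 0.0256/0.4196 = 0.0610.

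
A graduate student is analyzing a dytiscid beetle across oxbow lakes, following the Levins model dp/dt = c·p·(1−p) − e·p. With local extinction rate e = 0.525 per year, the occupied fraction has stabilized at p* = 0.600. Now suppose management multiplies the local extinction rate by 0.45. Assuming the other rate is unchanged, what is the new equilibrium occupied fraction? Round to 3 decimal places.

0.820

Balance c(1−p*) = e gives c = e/(1 − 0.60000) = 0.525/0.40000 = 1.31250.
New p* = 1 − e/c = 1 − 0.23625/1.31250 = 0.82000.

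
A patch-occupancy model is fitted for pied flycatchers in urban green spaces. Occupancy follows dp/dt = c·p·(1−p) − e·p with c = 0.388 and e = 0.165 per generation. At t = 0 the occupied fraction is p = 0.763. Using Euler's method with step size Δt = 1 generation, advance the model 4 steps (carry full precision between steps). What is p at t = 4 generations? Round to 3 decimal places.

0.628

Update rule: p ← p + [c·p·(1−p) − e·p]·Δt with Δt = 1.
p: 0.76300 → 0.70727  (Δp = -0.05573)
p: 0.70727 → 0.67090  (Δp = -0.03637)
p: 0.67090 → 0.64587  (Δp = -0.02503)
p: 0.64587 → 0.62804  (Δp = -0.01782)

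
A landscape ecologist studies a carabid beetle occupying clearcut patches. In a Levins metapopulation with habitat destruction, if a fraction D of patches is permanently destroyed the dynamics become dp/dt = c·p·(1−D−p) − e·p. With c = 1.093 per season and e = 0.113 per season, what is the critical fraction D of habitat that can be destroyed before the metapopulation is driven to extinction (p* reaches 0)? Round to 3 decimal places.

0.897

The nontrivial equilibrium is p* = (1−D) − e/c; extinction occurs when this hits zero.
So D_crit = 1 − e/c = 1 − 0.113/1.093 = 1 − 0.1034 = 0.8966.
This equals the undisturbed p*, a classic result of Lande's extension.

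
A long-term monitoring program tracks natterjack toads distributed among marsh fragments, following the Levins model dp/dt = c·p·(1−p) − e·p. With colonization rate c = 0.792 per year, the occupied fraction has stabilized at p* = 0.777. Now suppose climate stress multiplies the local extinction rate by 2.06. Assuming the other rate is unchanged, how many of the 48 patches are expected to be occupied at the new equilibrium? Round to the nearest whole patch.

Balance c(1−p*) = e gives e = 0.792×(1 − 0.77700) = 0.17662.
New p* = 1 − e/c = 1 − 0.36384/0.79200 = 0.54061.
Expected occupied = 48 × 0.54061 = 25.95 ≈ 26.

26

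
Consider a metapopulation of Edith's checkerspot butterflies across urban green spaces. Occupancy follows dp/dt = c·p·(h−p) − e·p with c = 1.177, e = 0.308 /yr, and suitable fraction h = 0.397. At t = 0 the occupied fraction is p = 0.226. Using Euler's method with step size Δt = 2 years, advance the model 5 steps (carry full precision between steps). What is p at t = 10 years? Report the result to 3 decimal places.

0.142

Update rule: p ← p + [c·p·(h−p) − e·p]·Δt with Δt = 2.
t = 2: p = 0.22600 + (-0.04824) = 0.17776
t = 4: p = 0.17776 + (-0.01776) = 0.16000
t = 6: p = 0.16000 + (-0.00930) = 0.15070
t = 8: p = 0.15070 + (-0.00546) = 0.14524
t = 10: p = 0.14524 + (-0.00339) = 0.14185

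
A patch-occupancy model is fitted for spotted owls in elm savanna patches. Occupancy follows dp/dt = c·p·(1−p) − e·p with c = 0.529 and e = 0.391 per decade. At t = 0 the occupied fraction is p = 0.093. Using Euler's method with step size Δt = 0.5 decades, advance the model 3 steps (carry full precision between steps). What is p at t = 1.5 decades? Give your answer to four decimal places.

0.1056

Update rule: p ← p + [c·p·(1−p) − e·p]·Δt with Δt = 0.5.
t = 0.5: p = 0.09300 + (+0.00413) = 0.09713
t = 1: p = 0.09713 + (+0.00421) = 0.10134
t = 1.5: p = 0.10134 + (+0.00428) = 0.10561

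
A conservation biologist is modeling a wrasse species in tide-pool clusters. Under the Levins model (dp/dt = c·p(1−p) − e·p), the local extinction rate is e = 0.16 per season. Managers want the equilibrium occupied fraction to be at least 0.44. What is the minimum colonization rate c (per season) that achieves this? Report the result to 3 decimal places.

p* = 1 − e/c ≥ 0.44 requires e/c ≤ 0.5600, i.e. c ≥ e/0.5600.
c_min = 0.16/0.5600 = 0.2857.

0.286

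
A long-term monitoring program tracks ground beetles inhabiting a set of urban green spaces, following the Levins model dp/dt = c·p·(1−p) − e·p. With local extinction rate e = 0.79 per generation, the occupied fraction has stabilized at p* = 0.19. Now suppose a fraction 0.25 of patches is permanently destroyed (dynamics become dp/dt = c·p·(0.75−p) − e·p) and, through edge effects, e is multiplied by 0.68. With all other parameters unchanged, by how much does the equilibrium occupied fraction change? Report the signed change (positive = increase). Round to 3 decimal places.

0.009

Balance c(1−p*) = e gives c = e/(1 − 0.19000) = 0.79/0.81000 = 0.97531.
New p* = 0.75 − e/c = 0.75 − 0.53720/0.97531 = 0.19920.
Δp* = 0.19920 − 0.19000 = +0.00920.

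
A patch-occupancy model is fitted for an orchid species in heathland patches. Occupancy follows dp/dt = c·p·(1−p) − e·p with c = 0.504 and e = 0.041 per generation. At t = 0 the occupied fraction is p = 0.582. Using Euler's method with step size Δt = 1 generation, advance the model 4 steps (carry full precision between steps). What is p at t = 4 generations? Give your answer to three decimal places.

0.862

Update rule: p ← p + [c·p·(1−p) − e·p]·Δt with Δt = 1.
  1  |  dp/dt·Δt = +0.098749  |  p_1 = 0.680749
  2  |  dp/dt·Δt = +0.081623  |  p_2 = 0.762373
  3  |  dp/dt·Δt = +0.060048  |  p_3 = 0.822420
  4  |  dp/dt·Δt = +0.039888  |  p_4 = 0.862308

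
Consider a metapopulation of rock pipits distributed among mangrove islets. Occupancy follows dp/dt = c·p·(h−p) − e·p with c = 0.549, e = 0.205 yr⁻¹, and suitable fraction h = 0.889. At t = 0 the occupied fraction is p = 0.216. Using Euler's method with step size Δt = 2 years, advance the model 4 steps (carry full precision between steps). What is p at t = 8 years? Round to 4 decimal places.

0.4646

Update rule: p ← p + [c·p·(h−p) − e·p]·Δt with Δt = 2.
  1  |  dp/dt·Δt = +0.071054  |  p_1 = 0.287054
  2  |  dp/dt·Δt = +0.072032  |  p_2 = 0.359086
  3  |  dp/dt·Δt = +0.061707  |  p_3 = 0.420794
  4  |  dp/dt·Δt = +0.043801  |  p_4 = 0.464594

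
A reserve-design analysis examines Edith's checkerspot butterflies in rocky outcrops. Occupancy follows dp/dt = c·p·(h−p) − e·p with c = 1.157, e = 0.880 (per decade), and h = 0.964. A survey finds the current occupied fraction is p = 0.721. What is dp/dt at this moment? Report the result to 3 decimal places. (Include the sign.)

Colonization term: c·p·(h−p) = 1.157×0.721×0.2430 = 0.20271.
Extinction term: e·p = 0.63448.
dp/dt = 0.20271 − 0.63448 = -0.43177.

-0.432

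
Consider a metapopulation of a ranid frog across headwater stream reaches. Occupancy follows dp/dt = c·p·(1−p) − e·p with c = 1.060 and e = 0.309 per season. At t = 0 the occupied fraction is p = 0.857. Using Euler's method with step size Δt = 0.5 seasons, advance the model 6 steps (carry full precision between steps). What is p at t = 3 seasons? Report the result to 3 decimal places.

Update rule: p ← p + [c·p·(1−p) − e·p]·Δt with Δt = 0.5.
t = 0.5: p = 0.85700 + (-0.06745) = 0.78955
t = 1: p = 0.78955 + (-0.03392) = 0.75563
t = 1.5: p = 0.75563 + (-0.01888) = 0.73675
t = 2: p = 0.73675 + (-0.01103) = 0.72572
t = 2.5: p = 0.72572 + (-0.00663) = 0.71909
t = 3: p = 0.71909 + (-0.00404) = 0.71505

0.715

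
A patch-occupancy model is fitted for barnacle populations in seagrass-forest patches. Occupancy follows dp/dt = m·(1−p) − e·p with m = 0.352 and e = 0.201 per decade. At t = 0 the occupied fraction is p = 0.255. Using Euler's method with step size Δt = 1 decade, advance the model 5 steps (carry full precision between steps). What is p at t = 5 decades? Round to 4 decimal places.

0.6297

Update rule: p ← p + [m·(1−p) − e·p]·Δt with Δt = 1.
p: 0.25500 → 0.46598  (Δp = +0.21098)
p: 0.46598 → 0.56030  (Δp = +0.09431)
p: 0.56030 → 0.60245  (Δp = +0.04216)
p: 0.60245 → 0.62130  (Δp = +0.01884)
p: 0.62130 → 0.62972  (Δp = +0.00842)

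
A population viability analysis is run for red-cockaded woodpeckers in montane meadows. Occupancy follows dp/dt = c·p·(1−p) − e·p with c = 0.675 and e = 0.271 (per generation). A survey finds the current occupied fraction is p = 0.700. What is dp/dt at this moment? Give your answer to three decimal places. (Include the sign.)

-0.048

Colonization term: c·p·(1−p) = 0.675×0.700×0.3000 = 0.14175.
Extinction term: e·p = 0.18970.
dp/dt = 0.14175 − 0.18970 = -0.04795.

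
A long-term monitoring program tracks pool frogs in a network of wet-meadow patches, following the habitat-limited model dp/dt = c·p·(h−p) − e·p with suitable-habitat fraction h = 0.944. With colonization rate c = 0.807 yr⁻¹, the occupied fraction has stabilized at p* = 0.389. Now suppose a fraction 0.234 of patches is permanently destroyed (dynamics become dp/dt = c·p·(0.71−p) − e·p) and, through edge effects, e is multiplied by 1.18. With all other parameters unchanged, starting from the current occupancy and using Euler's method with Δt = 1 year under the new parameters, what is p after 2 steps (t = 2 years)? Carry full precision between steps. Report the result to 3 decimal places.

0.232

Balance c(h−p*) = e gives e = 0.807×(0.944 − 0.38900) = 0.44788.
Starting from p₀ = 0.38900; update p ← p + (dp/dt)·Δt with the new parameters.
t = 1: p = 0.38900 + (-0.10482) = 0.28418
t = 2: p = 0.28418 + (-0.05254) = 0.23164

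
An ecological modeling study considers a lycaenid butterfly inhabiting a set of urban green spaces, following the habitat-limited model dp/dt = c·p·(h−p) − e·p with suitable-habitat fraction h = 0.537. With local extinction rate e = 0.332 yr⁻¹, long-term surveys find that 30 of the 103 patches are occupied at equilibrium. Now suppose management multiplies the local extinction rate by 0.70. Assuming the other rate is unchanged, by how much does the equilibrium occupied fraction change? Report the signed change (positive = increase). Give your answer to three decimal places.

Observed p* = 30/103 = 0.29126.
Balance c(h−p*) = e gives c = e/(0.537 − 0.29126) = 0.332/0.24574 = 1.35102.
New p* = 0.537 − e/c = 0.537 − 0.23240/1.35102 = 0.36498.
Δp* = 0.36498 − 0.29126 = +0.07372.

0.074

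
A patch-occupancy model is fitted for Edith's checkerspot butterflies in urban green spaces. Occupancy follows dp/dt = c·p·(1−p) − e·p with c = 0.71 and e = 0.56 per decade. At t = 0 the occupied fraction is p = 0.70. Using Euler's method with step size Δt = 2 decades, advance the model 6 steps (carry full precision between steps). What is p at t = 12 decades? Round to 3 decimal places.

Update rule: p ← p + [c·p·(1−p) − e·p]·Δt with Δt = 2.
p: 0.70000 → 0.21420  (Δp = -0.48580)
p: 0.21420 → 0.21331  (Δp = -0.00089)
p: 0.21331 → 0.21269  (Δp = -0.00062)
p: 0.21269 → 0.21226  (Δp = -0.00043)
p: 0.21226 → 0.21196  (Δp = -0.00030)
p: 0.21196 → 0.21175  (Δp = -0.00021)

0.212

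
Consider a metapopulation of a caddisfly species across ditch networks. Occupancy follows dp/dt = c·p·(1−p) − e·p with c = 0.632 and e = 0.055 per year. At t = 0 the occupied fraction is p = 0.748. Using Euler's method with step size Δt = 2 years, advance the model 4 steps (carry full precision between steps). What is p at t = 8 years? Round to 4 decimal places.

Update rule: p ← p + [c·p·(1−p) − e·p]·Δt with Δt = 2.
step 1: Δp = +0.15598, p = 0.90398
step 2: Δp = +0.01028, p = 0.91426
step 3: Δp = -0.00148, p = 0.91278
step 4: Δp = +0.00023, p = 0.91301

0.9130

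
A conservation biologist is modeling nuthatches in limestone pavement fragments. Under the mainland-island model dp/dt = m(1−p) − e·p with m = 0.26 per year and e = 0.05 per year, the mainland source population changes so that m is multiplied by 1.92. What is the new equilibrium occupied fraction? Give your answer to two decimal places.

0.91

Before: p* = 0.26/(0.26+0.05) = 0.8387.
After: m = 0.4992, e = 0.05; p* = 0.4992/0.5492 = 0.9090.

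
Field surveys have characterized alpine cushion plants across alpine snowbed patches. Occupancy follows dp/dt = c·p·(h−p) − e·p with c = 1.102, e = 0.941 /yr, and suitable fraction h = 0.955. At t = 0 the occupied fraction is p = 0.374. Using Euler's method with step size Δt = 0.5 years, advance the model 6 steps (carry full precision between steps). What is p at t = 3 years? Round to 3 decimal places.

Update rule: p ← p + [c·p·(h−p) − e·p]·Δt with Δt = 0.5.
t = 0.5: p = 0.37400 + (-0.05624) = 0.31776
t = 1: p = 0.31776 + (-0.03794) = 0.27983
t = 1.5: p = 0.27983 + (-0.02756) = 0.25227
t = 2: p = 0.25227 + (-0.02101) = 0.23126
t = 2.5: p = 0.23126 + (-0.01659) = 0.21467
t = 3: p = 0.21467 + (-0.01343) = 0.20124

0.201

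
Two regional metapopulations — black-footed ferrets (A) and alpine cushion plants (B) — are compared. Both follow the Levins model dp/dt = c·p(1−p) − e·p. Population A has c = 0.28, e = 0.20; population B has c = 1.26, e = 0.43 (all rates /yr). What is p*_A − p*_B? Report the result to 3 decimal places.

-0.373

A: p*_A = 1 − 0.20/0.28 = 0.2857.
B: p*_B = 1 − 0.43/1.26 = 0.6587.
p*_A − p*_B = 0.2857 − 0.6587 = -0.3730.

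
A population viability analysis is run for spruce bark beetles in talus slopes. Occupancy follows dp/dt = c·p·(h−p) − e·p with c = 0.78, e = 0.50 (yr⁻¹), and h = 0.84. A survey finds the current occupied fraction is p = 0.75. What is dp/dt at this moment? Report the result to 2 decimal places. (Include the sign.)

-0.32

Colonization term: c·p·(h−p) = 0.78×0.75×0.0900 = 0.05265.
Extinction term: e·p = 0.37500.
dp/dt = 0.05265 − 0.37500 = -0.32235.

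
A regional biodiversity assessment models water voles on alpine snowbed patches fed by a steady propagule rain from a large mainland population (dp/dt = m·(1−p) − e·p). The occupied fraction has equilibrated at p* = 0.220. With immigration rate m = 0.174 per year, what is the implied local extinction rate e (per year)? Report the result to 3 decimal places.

0.617

At equilibrium m(1−p*) = e·p*, so e = m(1−p*)/p*.
e = 0.174 × 0.7800 / 0.220 = 0.6169.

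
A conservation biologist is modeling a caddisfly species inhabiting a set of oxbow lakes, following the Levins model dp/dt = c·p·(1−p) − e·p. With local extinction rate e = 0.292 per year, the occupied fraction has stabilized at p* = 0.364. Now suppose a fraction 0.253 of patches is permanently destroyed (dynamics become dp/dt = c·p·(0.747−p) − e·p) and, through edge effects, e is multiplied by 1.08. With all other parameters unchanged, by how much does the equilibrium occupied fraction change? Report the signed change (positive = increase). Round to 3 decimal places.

-0.304

Balance c(1−p*) = e gives c = e/(1 − 0.36400) = 0.292/0.63600 = 0.45912.
New p* = 0.747 − e/c = 0.747 − 0.31536/0.45912 = 0.06012.
Δp* = 0.06012 − 0.36400 = -0.30388.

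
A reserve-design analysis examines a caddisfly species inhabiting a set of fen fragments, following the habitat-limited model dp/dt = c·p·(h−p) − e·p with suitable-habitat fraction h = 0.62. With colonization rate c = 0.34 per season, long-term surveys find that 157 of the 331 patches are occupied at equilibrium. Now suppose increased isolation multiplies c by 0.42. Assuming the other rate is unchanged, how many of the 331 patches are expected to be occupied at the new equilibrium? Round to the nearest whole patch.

Observed p* = 157/331 = 0.47432.
Balance c(h−p*) = e gives e = 0.34×(0.62 − 0.47432) = 0.04953.
New p* = 0.62 − e/c = 0.62 − 0.04953/0.14280 = 0.27315.
Expected occupied = 331 × 0.27315 = 90.41 ≈ 90.

90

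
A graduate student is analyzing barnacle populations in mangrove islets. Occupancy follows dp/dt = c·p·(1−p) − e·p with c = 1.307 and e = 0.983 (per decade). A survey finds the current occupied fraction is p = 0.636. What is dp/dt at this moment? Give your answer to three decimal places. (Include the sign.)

-0.323

Colonization term: c·p·(1−p) = 1.307×0.636×0.3640 = 0.30258.
Extinction term: e·p = 0.62519.
dp/dt = 0.30258 − 0.62519 = -0.32261.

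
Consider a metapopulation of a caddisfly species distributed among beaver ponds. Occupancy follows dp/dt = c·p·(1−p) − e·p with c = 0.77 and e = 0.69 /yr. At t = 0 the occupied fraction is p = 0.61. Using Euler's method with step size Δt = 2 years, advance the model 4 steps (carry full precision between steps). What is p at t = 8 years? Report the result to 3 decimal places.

0.120

Update rule: p ← p + [c·p·(1−p) − e·p]·Δt with Δt = 2.
  1  |  dp/dt·Δt = -0.475434  |  p_1 = 0.134566
  2  |  dp/dt·Δt = -0.006356  |  p_2 = 0.128210
  3  |  dp/dt·Δt = -0.004801  |  p_3 = 0.123410
  4  |  dp/dt·Δt = -0.003709  |  p_4 = 0.119701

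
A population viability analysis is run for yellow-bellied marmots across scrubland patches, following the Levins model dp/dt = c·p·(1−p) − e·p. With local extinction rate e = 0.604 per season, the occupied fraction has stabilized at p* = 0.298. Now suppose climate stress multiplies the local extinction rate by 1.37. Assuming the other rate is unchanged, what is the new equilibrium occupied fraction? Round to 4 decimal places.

0.0383

Balance c(1−p*) = e gives c = e/(1 − 0.29800) = 0.604/0.70200 = 0.86040.
New p* = 1 − e/c = 1 − 0.82748/0.86040 = 0.03826.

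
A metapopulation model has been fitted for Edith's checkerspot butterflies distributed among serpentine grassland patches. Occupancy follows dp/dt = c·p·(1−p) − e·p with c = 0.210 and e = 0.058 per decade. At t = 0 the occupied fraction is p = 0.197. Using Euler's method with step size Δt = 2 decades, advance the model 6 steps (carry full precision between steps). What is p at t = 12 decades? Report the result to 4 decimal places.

0.5032

Update rule: p ← p + [c·p·(1−p) − e·p]·Δt with Δt = 2.
t = 2: p = 0.19700 + (+0.04359) = 0.24059
t = 4: p = 0.24059 + (+0.04883) = 0.28942
t = 6: p = 0.28942 + (+0.05280) = 0.34222
t = 8: p = 0.34222 + (+0.05485) = 0.39707
t = 10: p = 0.39707 + (+0.05449) = 0.45156
t = 12: p = 0.45156 + (+0.05163) = 0.50319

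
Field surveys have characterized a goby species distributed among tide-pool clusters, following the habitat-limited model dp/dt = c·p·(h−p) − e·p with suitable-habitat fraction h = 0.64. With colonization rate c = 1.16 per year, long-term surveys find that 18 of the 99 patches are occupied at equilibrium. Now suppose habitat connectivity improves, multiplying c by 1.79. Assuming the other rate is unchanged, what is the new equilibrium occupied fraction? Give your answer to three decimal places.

Observed p* = 18/99 = 0.18182.
Balance c(h−p*) = e gives e = 1.16×(0.64 − 0.18182) = 0.53149.
New p* = 0.64 − e/c = 0.64 − 0.53149/2.07640 = 0.38403.

0.384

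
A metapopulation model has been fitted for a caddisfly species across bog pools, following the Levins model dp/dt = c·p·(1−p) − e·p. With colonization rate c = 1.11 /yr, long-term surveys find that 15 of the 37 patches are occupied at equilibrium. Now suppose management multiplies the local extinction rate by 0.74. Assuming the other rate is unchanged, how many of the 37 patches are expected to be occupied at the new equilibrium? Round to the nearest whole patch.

21

Observed p* = 15/37 = 0.40541.
Balance c(1−p*) = e gives e = 1.11×(1 − 0.40541) = 0.65999.
New p* = 1 − e/c = 1 − 0.48839/1.11000 = 0.56001.
Expected occupied = 37 × 0.56001 = 20.72 ≈ 21.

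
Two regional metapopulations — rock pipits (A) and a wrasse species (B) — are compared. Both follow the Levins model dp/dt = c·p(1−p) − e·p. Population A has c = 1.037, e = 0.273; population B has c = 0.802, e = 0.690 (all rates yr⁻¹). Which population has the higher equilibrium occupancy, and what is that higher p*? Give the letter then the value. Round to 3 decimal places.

A, 0.737

A: p*_A = 1 − 0.273/1.037 = 0.7367.
B: p*_B = 1 − 0.690/0.802 = 0.1397.
A is higher at 0.7367.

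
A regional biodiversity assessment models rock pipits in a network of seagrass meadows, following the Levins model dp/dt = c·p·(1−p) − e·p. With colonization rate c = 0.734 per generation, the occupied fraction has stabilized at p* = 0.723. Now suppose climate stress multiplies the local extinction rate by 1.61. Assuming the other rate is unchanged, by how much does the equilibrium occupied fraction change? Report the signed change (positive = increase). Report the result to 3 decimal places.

-0.169

Balance c(1−p*) = e gives e = 0.734×(1 − 0.72300) = 0.20332.
New p* = 1 − e/c = 1 − 0.32735/0.73400 = 0.55402.
Δp* = 0.55402 − 0.72300 = -0.16898.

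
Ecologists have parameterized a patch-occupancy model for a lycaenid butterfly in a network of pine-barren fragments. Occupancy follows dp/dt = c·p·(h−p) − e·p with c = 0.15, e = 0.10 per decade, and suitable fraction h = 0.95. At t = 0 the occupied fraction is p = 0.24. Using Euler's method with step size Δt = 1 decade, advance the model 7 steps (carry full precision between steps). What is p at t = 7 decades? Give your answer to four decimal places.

Update rule: p ← p + [c·p·(h−p) − e·p]·Δt with Δt = 1.
p: 0.24000 → 0.24156  (Δp = +0.00156)
p: 0.24156 → 0.24307  (Δp = +0.00151)
p: 0.24307 → 0.24454  (Δp = +0.00147)
p: 0.24454 → 0.24596  (Δp = +0.00142)
p: 0.24596 → 0.24734  (Δp = +0.00138)
p: 0.24734 → 0.24868  (Δp = +0.00134)
p: 0.24868 → 0.24997  (Δp = +0.00129)

0.2500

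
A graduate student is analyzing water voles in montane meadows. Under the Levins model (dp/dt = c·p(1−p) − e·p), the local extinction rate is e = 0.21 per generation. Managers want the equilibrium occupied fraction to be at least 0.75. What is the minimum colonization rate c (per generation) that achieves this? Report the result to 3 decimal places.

0.840

p* = 1 − e/c ≥ 0.75 requires e/c ≤ 0.2500, i.e. c ≥ e/0.2500.
c_min = 0.21/0.2500 = 0.8400.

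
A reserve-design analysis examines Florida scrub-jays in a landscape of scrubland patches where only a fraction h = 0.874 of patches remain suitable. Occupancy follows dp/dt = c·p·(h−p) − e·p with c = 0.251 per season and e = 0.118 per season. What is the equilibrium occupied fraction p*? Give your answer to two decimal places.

Setting dp/dt = 0 and dividing by p* gives c·(h−p*) = e.
So p* = h − e/c = 0.874 − 0.118/0.251 = 0.874 − 0.4701 = 0.4039.

0.40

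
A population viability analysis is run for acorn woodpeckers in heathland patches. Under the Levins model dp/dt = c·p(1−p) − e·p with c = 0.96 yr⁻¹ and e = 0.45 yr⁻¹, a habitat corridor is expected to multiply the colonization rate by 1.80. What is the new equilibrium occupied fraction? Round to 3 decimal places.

0.740

Before: p* = 1 − 0.45/0.96 = 0.5312.
After the change, c = 1.728, e = 0.45, so p* = 1 − 0.45/1.728 = 0.7396.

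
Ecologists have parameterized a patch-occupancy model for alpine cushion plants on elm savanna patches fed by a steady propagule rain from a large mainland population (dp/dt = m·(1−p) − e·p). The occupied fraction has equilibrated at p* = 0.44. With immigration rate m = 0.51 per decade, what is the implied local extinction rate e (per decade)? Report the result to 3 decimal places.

At equilibrium m(1−p*) = e·p*, so e = m(1−p*)/p*.
e = 0.51 × 0.5600 / 0.44 = 0.6491.

0.649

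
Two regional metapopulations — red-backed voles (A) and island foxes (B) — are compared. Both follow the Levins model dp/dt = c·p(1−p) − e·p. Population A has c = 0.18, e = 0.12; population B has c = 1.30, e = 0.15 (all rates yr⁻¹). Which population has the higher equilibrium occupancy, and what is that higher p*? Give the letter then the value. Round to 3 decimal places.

A: p*_A = 1 − 0.12/0.18 = 0.3333.
B: p*_B = 1 − 0.15/1.30 = 0.8846.
B is higher at 0.8846.

B, 0.885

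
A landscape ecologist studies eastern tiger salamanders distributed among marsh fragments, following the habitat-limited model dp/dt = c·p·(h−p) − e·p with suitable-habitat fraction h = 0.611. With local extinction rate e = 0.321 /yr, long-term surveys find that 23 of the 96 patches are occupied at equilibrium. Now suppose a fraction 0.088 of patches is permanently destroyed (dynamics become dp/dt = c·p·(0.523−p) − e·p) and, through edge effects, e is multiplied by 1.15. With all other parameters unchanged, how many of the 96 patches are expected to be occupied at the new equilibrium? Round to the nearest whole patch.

9

Observed p* = 23/96 = 0.23958.
Balance c(h−p*) = e gives c = e/(0.611 − 0.23958) = 0.321/0.37142 = 0.86425.
New p* = 0.523 − e/c = 0.523 − 0.36915/0.86425 = 0.09587.
Expected occupied = 96 × 0.09587 = 9.20 ≈ 9.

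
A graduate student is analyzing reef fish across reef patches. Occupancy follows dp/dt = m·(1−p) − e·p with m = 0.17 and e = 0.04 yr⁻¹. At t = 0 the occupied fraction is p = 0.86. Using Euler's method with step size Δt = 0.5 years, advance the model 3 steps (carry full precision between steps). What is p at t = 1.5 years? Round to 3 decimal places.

0.846

Update rule: p ← p + [m·(1−p) − e·p]·Δt with Δt = 0.5.
step 1: Δp = -0.00530, p = 0.85470
step 2: Δp = -0.00474, p = 0.84996
step 3: Δp = -0.00425, p = 0.84571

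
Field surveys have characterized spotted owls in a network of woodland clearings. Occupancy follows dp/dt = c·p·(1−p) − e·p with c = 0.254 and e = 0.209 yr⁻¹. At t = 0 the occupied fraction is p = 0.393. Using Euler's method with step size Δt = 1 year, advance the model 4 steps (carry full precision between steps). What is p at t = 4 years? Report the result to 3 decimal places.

Update rule: p ← p + [c·p·(1−p) − e·p]·Δt with Δt = 1.
t = 1: p = 0.39300 + (-0.02155) = 0.37145
t = 2: p = 0.37145 + (-0.01833) = 0.35312
t = 3: p = 0.35312 + (-0.01578) = 0.33734
t = 4: p = 0.33734 + (-0.01372) = 0.32362

0.324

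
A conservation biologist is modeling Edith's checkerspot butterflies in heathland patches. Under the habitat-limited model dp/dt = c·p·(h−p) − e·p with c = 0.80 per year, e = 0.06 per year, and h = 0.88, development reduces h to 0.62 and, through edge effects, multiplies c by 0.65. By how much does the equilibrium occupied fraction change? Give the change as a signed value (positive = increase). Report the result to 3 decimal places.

-0.300

Before: p* = h − e/c = 0.88 − 0.06/0.80 = 0.88 − 0.0750 = 0.8050.
After: c = 0.52, e = 0.06, h = 0.62; p* = 0.62 − 0.06/0.52 = 0.5046.
Δp* = 0.5046 − 0.8050 = -0.3004.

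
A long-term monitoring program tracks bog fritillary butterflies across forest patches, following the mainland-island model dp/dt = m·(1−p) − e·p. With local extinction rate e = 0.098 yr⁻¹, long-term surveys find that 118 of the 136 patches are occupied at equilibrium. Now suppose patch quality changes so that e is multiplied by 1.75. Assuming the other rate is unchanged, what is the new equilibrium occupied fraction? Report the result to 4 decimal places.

0.7893

Observed p* = 118/136 = 0.86765.
Balance m(1−p*) = e·p* gives m = e·p*/(1−p*) = 0.098×0.86765/0.13235 = 0.64246.
New p* = m/(m+e) = 0.64246/(0.64246+0.17150) = 0.78930.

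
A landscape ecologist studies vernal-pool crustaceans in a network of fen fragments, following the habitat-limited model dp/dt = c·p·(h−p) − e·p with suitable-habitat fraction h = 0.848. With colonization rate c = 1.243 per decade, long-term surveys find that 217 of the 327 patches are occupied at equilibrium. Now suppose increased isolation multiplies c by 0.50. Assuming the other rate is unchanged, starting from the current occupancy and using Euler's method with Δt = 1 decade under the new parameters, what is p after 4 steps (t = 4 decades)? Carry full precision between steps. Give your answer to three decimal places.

Observed p* = 217/327 = 0.66361.
Balance c(h−p*) = e gives e = 1.243×(0.848 − 0.66361) = 0.22920.
Starting from p₀ = 0.66361; update p ← p + (dp/dt)·Δt with the new parameters.
p: 0.66361 → 0.58756  (Δp = -0.07605)
p: 0.58756 → 0.54800  (Δp = -0.03956)
p: 0.54800 → 0.52457  (Δp = -0.02342)
p: 0.52457 → 0.50979  (Δp = -0.01479)

0.510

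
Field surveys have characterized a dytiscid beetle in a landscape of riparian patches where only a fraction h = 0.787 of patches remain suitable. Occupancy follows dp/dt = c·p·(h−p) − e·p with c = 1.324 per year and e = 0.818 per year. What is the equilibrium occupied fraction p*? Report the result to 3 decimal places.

Setting dp/dt = 0 and dividing by p* gives c·(h−p*) = e.
So p* = h − e/c = 0.787 − 0.818/1.324 = 0.787 − 0.6178 = 0.1692.

0.169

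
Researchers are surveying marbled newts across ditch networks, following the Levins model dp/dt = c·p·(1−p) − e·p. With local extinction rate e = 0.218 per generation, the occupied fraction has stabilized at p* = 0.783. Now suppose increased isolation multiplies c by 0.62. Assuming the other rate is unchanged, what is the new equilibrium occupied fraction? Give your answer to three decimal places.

0.650

Balance c(1−p*) = e gives c = e/(1 − 0.78300) = 0.218/0.21700 = 1.00461.
New p* = 1 − e/c = 1 − 0.21800/0.62286 = 0.65000.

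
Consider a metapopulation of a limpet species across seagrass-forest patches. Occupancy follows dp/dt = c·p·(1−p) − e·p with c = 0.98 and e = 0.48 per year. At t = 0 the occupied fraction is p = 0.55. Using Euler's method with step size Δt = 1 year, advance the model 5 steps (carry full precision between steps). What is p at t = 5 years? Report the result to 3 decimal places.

0.511

Update rule: p ← p + [c·p·(1−p) − e·p]·Δt with Δt = 1.
t = 1: p = 0.55000 + (-0.02145) = 0.52855
t = 2: p = 0.52855 + (-0.00950) = 0.51905
t = 3: p = 0.51905 + (-0.00450) = 0.51455
t = 4: p = 0.51455 + (-0.00219) = 0.51236
t = 5: p = 0.51236 + (-0.00108) = 0.51128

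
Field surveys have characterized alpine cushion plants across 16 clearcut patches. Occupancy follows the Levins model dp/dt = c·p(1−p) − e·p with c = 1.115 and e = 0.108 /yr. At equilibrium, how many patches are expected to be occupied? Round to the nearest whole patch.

14

p* = 1 − e/c = 1 − 0.108/1.115 = 0.9031.
Expected occupied patches = N × p* = 16 × 0.9031 = 14.45 ≈ 14.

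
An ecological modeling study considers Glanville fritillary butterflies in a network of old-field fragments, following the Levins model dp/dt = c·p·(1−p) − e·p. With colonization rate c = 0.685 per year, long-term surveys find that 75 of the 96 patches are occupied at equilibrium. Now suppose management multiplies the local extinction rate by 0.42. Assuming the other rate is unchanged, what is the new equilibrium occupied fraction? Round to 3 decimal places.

0.908

Observed p* = 75/96 = 0.78125.
Balance c(1−p*) = e gives e = 0.685×(1 − 0.78125) = 0.14984.
New p* = 1 − e/c = 1 − 0.06293/0.68500 = 0.90813.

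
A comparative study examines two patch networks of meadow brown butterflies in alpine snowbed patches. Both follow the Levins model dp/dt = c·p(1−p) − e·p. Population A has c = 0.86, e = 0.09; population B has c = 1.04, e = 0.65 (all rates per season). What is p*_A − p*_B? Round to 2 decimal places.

A: p*_A = 1 − 0.09/0.86 = 0.8953.
B: p*_B = 1 − 0.65/1.04 = 0.3750.
p*_A − p*_B = 0.8953 − 0.3750 = 0.5203.

0.52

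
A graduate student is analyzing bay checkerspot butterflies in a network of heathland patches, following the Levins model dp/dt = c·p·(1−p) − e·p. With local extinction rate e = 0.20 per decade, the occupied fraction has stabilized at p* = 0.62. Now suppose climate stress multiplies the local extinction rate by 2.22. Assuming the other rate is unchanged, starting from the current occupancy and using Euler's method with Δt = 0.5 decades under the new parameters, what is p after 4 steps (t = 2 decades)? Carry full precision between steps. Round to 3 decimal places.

0.412

Balance c(1−p*) = e gives c = e/(1 − 0.62000) = 0.20/0.38000 = 0.52632.
Starting from p₀ = 0.62000; update p ← p + (dp/dt)·Δt with the new parameters.
p: 0.62000 → 0.54436  (Δp = -0.07564)
p: 0.54436 → 0.48878  (Δp = -0.05558)
p: 0.48878 → 0.44603  (Δp = -0.04275)
p: 0.44603 → 0.41203  (Δp = -0.03400)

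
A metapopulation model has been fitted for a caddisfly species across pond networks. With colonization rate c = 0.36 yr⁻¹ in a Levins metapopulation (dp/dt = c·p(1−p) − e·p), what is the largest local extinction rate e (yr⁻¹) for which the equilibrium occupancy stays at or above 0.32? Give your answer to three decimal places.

1 − e/c ≥ 0.32 ⇒ e ≤ c(1 − 0.32) = 0.36 × 0.6800.
e_max = 0.2448.

0.245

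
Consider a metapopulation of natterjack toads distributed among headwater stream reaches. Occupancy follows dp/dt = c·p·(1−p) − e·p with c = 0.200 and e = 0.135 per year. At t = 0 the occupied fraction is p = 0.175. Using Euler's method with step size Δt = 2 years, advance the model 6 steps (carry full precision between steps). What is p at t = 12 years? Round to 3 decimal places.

0.234

Update rule: p ← p + [c·p·(1−p) − e·p]·Δt with Δt = 2.
t = 2: p = 0.17500 + (+0.01050) = 0.18550
t = 4: p = 0.18550 + (+0.01035) = 0.19585
t = 6: p = 0.19585 + (+0.01012) = 0.20597
t = 8: p = 0.20597 + (+0.00981) = 0.21578
t = 10: p = 0.21578 + (+0.00943) = 0.22520
t = 12: p = 0.22520 + (+0.00899) = 0.23419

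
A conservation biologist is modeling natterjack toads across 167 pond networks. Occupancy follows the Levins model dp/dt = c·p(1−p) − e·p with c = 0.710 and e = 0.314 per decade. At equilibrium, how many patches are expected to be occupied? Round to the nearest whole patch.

93

p* = 1 − e/c = 1 − 0.314/0.710 = 0.5577.
Expected occupied patches = N × p* = 167 × 0.5577 = 93.14 ≈ 93.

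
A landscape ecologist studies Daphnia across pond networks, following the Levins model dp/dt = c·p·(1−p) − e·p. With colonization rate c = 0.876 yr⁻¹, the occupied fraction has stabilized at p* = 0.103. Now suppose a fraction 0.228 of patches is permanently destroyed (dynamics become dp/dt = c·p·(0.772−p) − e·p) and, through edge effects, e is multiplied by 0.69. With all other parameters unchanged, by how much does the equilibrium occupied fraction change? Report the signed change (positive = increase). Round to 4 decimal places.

0.0501

Balance c(1−p*) = e gives e = 0.876×(1 − 0.10300) = 0.78577.
New p* = 0.772 − e/c = 0.772 − 0.54218/0.87600 = 0.15307.
Δp* = 0.15307 − 0.10300 = +0.05007.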